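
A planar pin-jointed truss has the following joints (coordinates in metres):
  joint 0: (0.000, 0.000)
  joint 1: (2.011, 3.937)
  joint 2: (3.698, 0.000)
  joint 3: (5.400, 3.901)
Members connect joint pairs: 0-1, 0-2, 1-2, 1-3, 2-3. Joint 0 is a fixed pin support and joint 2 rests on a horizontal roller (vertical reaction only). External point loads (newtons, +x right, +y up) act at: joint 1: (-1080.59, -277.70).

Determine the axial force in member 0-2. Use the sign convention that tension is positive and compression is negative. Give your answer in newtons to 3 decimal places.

-428.247

N=4 nodes, M=5 members, R=3 reactions → 2N=8, M+R=8
member 0 (0-1): L=4.4209, (cx,cy)=(0.4549,0.8905)
member 1 (0-2): L=3.6980, (cx,cy)=(1.0000,0.0000)
member 2 (1-2): L=4.2832, (cx,cy)=(0.3939,-0.9192)
member 3 (1-3): L=3.3892, (cx,cy)=(0.9999,-0.0106)
member 4 (2-3): L=4.2561, (cx,cy)=(0.3999,0.9166)
solve A·x = −loads:
  F[0-1] = -1434.0739 N (compression)
  F[0-2] = -428.2472 N (compression)
  F[1-2] = +1087.3000 N (tension)
  F[1-3] = -0.0000 N (compression)
  F[2-3] = +0.0000 N (tension)
  Rx@0 = +1080.5900 N
  Ry@0 = +1277.1127 N
  Ry@2 = -999.4127 N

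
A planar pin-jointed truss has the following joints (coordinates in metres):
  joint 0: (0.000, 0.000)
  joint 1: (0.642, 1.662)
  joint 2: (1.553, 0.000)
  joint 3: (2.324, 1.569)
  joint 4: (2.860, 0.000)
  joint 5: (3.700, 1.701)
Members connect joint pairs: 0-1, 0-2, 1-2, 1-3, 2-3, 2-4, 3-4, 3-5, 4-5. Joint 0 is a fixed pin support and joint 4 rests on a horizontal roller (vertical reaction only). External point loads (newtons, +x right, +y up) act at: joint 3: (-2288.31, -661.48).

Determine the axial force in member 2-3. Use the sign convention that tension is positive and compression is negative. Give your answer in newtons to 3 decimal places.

N=6 nodes, M=9 members, R=3 reactions → 2N=12, M+R=12
member 0 (0-1): L=1.7817, (cx,cy)=(0.3603,0.9328)
member 1 (0-2): L=1.5530, (cx,cy)=(1.0000,0.0000)
member 2 (1-2): L=1.8953, (cx,cy)=(0.4807,-0.8769)
member 3 (1-3): L=1.6846, (cx,cy)=(0.9985,-0.0552)
member 4 (2-3): L=1.7482, (cx,cy)=(0.4410,0.8975)
member 5 (2-4): L=1.3070, (cx,cy)=(1.0000,0.0000)
member 6 (3-4): L=1.6580, (cx,cy)=(0.3233,-0.9463)
member 7 (3-5): L=1.3823, (cx,cy)=(0.9954,0.0955)
member 8 (4-5): L=1.8971, (cx,cy)=(0.4428,0.8966)
solve A·x = −loads:
  F[0-1] = -1478.6712 N (compression)
  F[0-2] = -1755.4965 N (compression)
  F[1-2] = +1656.7697 N (tension)
  F[1-3] = -1331.1908 N (compression)
  F[2-3] = -1618.7624 N (compression)
  F[2-4] = -245.2344 N (compression)
  F[3-4] = +758.5925 N (tension)
  F[3-5] = -0.0000 N (compression)
  F[4-5] = +0.0000 N (tension)
  Rx@0 = +2288.3100 N
  Ry@0 = +1379.3397 N
  Ry@4 = -717.8597 N

-1618.762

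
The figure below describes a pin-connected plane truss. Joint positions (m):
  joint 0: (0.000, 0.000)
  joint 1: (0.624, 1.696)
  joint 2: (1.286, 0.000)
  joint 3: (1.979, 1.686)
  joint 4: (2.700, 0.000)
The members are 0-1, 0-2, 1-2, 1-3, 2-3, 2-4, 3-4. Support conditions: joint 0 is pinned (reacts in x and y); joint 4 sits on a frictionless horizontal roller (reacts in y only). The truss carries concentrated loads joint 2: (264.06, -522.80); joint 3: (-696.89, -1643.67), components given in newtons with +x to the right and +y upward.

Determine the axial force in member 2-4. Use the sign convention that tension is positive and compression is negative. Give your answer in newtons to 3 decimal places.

435.588

N=5 nodes, M=7 members, R=3 reactions → 2N=10, M+R=10
member 0 (0-1): L=1.8072, (cx,cy)=(0.3453,0.9385)
member 1 (0-2): L=1.2860, (cx,cy)=(1.0000,0.0000)
member 2 (1-2): L=1.8206, (cx,cy)=(0.3636,-0.9316)
member 3 (1-3): L=1.3550, (cx,cy)=(1.0000,-0.0074)
member 4 (2-3): L=1.8229, (cx,cy)=(0.3802,0.9249)
member 5 (2-4): L=1.4140, (cx,cy)=(1.0000,0.0000)
member 6 (3-4): L=1.8337, (cx,cy)=(0.3932,-0.9195)
solve A·x = −loads:
  F[0-1] = -1223.1106 N (compression)
  F[0-2] = -10.4960 N (compression)
  F[1-2] = +1239.1431 N (tension)
  F[1-3] = -872.9254 N (compression)
  F[2-3] = -682.7905 N (compression)
  F[2-4] = +435.5883 N (tension)
  F[3-4] = -1107.8169 N (compression)
  Rx@0 = +432.8300 N
  Ry@0 = +1147.8822 N
  Ry@4 = +1018.5878 N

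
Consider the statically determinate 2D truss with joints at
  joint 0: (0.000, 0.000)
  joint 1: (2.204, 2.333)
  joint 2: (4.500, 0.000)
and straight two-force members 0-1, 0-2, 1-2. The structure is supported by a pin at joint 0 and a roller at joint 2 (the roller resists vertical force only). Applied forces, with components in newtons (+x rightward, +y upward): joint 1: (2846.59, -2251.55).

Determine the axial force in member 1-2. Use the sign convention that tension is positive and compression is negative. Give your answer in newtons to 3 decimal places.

N=3 nodes, M=3 members, R=3 reactions → 2N=6, M+R=6
member 0 (0-1): L=3.2094, (cx,cy)=(0.6867,0.7269)
member 1 (0-2): L=4.5000, (cx,cy)=(1.0000,0.0000)
member 2 (1-2): L=3.2733, (cx,cy)=(0.7014,-0.7127)
solve A·x = −loads:
  F[0-1] = +449.8553 N (tension)
  F[0-2] = +2537.6635 N (tension)
  F[1-2] = -3617.8304 N (compression)
  Rx@0 = -2846.5900 N
  Ry@0 = -327.0079 N
  Ry@2 = +2578.5579 N

-3617.830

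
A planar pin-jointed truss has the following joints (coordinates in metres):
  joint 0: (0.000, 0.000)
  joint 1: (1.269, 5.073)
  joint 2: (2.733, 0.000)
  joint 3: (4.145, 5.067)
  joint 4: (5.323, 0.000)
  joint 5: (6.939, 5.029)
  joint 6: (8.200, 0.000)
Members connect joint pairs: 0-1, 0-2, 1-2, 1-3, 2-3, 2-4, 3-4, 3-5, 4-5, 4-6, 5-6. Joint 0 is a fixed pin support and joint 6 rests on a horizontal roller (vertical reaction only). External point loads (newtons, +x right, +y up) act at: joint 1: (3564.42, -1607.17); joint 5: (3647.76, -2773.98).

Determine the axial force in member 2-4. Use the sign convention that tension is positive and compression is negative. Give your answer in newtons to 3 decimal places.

N=7 nodes, M=11 members, R=3 reactions → 2N=14, M+R=14
member 0 (0-1): L=5.2293, (cx,cy)=(0.2427,0.9701)
member 1 (0-2): L=2.7330, (cx,cy)=(1.0000,0.0000)
member 2 (1-2): L=5.2800, (cx,cy)=(0.2773,-0.9608)
member 3 (1-3): L=2.8760, (cx,cy)=(1.0000,-0.0021)
member 4 (2-3): L=5.2601, (cx,cy)=(0.2684,0.9633)
member 5 (2-4): L=2.5900, (cx,cy)=(1.0000,0.0000)
member 6 (3-4): L=5.2021, (cx,cy)=(0.2264,-0.9740)
member 7 (3-5): L=2.7943, (cx,cy)=(0.9999,-0.0136)
member 8 (4-5): L=5.2823, (cx,cy)=(0.3059,0.9521)
member 9 (4-6): L=2.8770, (cx,cy)=(1.0000,0.0000)
member 10 (5-6): L=5.1847, (cx,cy)=(0.2432,-0.9700)
solve A·x = −loads:
  F[0-1] = +2739.1452 N (tension)
  F[0-2] = +6547.4700 N (tension)
  F[1-2] = -4434.8376 N (compression)
  F[1-3] = -1670.0590 N (compression)
  F[2-3] = +4423.3033 N (tension)
  F[2-4] = +4130.4327 N (tension)
  F[3-4] = -4385.2931 N (compression)
  F[3-5] = +510.4049 N (tension)
  F[4-5] = +4486.4883 N (tension)
  F[4-6] = +1764.8531 N (tension)
  F[5-6] = -7256.3107 N (compression)
  Rx@0 = -7212.1800 N
  Ry@0 = -2657.2687 N
  Ry@6 = +7038.4187 N

4130.433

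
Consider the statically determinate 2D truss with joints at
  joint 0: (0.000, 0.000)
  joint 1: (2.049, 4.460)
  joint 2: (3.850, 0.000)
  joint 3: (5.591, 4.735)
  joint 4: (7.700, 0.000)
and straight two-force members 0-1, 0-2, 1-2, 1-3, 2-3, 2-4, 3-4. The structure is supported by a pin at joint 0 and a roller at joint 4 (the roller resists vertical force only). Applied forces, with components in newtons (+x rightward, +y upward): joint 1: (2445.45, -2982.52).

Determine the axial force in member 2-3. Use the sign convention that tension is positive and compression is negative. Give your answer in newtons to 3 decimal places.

N=5 nodes, M=7 members, R=3 reactions → 2N=10, M+R=10
member 0 (0-1): L=4.9082, (cx,cy)=(0.4175,0.9087)
member 1 (0-2): L=3.8500, (cx,cy)=(1.0000,0.0000)
member 2 (1-2): L=4.8099, (cx,cy)=(0.3744,-0.9273)
member 3 (1-3): L=3.5527, (cx,cy)=(0.9970,0.0774)
member 4 (2-3): L=5.0449, (cx,cy)=(0.3451,0.9386)
member 5 (2-4): L=3.8500, (cx,cy)=(1.0000,0.0000)
member 6 (3-4): L=5.1834, (cx,cy)=(0.4069,-0.9135)
solve A·x = −loads:
  F[0-1] = -850.0183 N (compression)
  F[0-2] = +2800.3057 N (tension)
  F[1-2] = -2538.3977 N (compression)
  F[1-3] = -1855.4064 N (compression)
  F[2-3] = +2507.8002 N (tension)
  F[2-4] = +984.4000 N (tension)
  F[3-4] = -2419.4327 N (compression)
  Rx@0 = -2445.4500 N
  Ry@0 = +772.4044 N
  Ry@4 = +2210.1156 N

2507.800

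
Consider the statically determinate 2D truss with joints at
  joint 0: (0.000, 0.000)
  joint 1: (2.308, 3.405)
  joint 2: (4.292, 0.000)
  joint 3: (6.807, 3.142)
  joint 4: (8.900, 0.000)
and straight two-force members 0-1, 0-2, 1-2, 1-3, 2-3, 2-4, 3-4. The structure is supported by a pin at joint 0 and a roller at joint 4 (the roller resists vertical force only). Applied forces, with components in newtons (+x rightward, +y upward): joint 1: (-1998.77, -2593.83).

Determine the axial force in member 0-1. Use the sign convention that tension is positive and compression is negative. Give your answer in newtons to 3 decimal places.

N=5 nodes, M=7 members, R=3 reactions → 2N=10, M+R=10
member 0 (0-1): L=4.1135, (cx,cy)=(0.5611,0.8278)
member 1 (0-2): L=4.2920, (cx,cy)=(1.0000,0.0000)
member 2 (1-2): L=3.9408, (cx,cy)=(0.5034,-0.8640)
member 3 (1-3): L=4.5067, (cx,cy)=(0.9983,-0.0584)
member 4 (2-3): L=4.0246, (cx,cy)=(0.6249,0.7807)
member 5 (2-4): L=4.6080, (cx,cy)=(1.0000,0.0000)
member 6 (3-4): L=3.7753, (cx,cy)=(0.5544,-0.8323)
solve A·x = −loads:
  F[0-1] = -3244.7498 N (compression)
  F[0-2] = -178.2082 N (compression)
  F[1-2] = +97.8115 N (tension)
  F[1-3] = +129.1857 N (tension)
  F[2-3] = -108.2515 N (compression)
  F[2-4] = -61.3184 N (compression)
  F[3-4] = +110.6042 N (tension)
  Rx@0 = +1998.7700 N
  Ry@0 = +2685.8808 N
  Ry@4 = -92.0508 N

-3244.750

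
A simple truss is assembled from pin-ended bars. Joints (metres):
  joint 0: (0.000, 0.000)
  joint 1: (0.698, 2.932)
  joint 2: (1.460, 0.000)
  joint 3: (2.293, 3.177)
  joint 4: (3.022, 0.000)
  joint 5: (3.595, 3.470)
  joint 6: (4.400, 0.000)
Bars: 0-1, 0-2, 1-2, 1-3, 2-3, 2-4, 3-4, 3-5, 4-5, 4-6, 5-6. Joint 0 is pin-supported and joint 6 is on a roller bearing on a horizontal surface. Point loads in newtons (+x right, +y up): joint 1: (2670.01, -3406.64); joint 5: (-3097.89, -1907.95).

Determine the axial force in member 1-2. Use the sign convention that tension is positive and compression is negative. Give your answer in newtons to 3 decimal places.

N=7 nodes, M=11 members, R=3 reactions → 2N=14, M+R=14
member 0 (0-1): L=3.0139, (cx,cy)=(0.2316,0.9728)
member 1 (0-2): L=1.4600, (cx,cy)=(1.0000,0.0000)
member 2 (1-2): L=3.0294, (cx,cy)=(0.2515,-0.9678)
member 3 (1-3): L=1.6137, (cx,cy)=(0.9884,0.1518)
member 4 (2-3): L=3.2844, (cx,cy)=(0.2536,0.9673)
member 5 (2-4): L=1.5620, (cx,cy)=(1.0000,0.0000)
member 6 (3-4): L=3.2596, (cx,cy)=(0.2236,-0.9747)
member 7 (3-5): L=1.3346, (cx,cy)=(0.9756,0.2195)
member 8 (4-5): L=3.5170, (cx,cy)=(0.1629,0.9866)
member 9 (4-6): L=1.3780, (cx,cy)=(1.0000,0.0000)
member 10 (5-6): L=3.5622, (cx,cy)=(0.2260,-0.9741)
solve A·x = −loads:
  F[0-1] = -3987.6122 N (compression)
  F[0-2] = +495.6136 N (tension)
  F[1-2] = -78.9062 N (compression)
  F[1-3] = -3615.5695 N (compression)
  F[2-3] = +78.9507 N (tension)
  F[2-4] = +455.7421 N (tension)
  F[3-4] = -319.1626 N (compression)
  F[3-5] = -3569.3373 N (compression)
  F[4-5] = +315.2908 N (tension)
  F[4-6] = +332.9934 N (tension)
  F[5-6] = -1473.5069 N (compression)
  Rx@0 = +427.8800 N
  Ry@0 = +3879.2023 N
  Ry@6 = +1435.3877 N

-78.906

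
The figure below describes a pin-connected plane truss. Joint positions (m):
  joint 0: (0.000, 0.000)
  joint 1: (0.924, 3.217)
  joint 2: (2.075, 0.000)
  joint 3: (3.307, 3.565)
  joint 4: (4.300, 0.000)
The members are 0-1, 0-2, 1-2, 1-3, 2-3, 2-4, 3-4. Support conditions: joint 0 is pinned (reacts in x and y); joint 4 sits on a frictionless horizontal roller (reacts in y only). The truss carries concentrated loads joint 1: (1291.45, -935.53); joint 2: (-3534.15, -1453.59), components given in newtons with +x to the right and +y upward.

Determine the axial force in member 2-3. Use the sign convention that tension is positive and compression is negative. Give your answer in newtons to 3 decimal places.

2166.871

N=5 nodes, M=7 members, R=3 reactions → 2N=10, M+R=10
member 0 (0-1): L=3.3471, (cx,cy)=(0.2761,0.9611)
member 1 (0-2): L=2.0750, (cx,cy)=(1.0000,0.0000)
member 2 (1-2): L=3.4167, (cx,cy)=(0.3369,-0.9415)
member 3 (1-3): L=2.4083, (cx,cy)=(0.9895,0.1445)
member 4 (2-3): L=3.7719, (cx,cy)=(0.3266,0.9452)
member 5 (2-4): L=2.2250, (cx,cy)=(1.0000,0.0000)
member 6 (3-4): L=3.7007, (cx,cy)=(0.2683,-0.9633)
solve A·x = −loads:
  F[0-1] = -541.5065 N (compression)
  F[0-2] = -2093.2104 N (compression)
  F[1-2] = -631.3365 N (compression)
  F[1-3] = -1241.2866 N (compression)
  F[2-3] = +2166.8711 N (tension)
  F[2-4] = +520.4982 N (tension)
  F[3-4] = -1939.7928 N (compression)
  Rx@0 = +2242.7000 N
  Ry@0 = +520.4633 N
  Ry@4 = +1868.6567 N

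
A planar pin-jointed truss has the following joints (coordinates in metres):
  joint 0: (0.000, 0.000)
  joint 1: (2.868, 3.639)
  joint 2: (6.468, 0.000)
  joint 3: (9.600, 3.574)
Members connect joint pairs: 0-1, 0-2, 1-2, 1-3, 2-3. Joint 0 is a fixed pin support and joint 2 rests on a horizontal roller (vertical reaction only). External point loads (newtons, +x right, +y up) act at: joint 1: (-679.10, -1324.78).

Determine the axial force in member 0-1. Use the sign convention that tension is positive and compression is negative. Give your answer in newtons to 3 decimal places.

N=4 nodes, M=5 members, R=3 reactions → 2N=8, M+R=8
member 0 (0-1): L=4.6333, (cx,cy)=(0.6190,0.7854)
member 1 (0-2): L=6.4680, (cx,cy)=(1.0000,0.0000)
member 2 (1-2): L=5.1188, (cx,cy)=(0.7033,-0.7109)
member 3 (1-3): L=6.7323, (cx,cy)=(1.0000,-0.0097)
member 4 (2-3): L=4.7521, (cx,cy)=(0.6591,0.7521)
solve A·x = −loads:
  F[0-1] = -1425.3020 N (compression)
  F[0-2] = +203.1523 N (tension)
  F[1-2] = -288.8612 N (compression)
  F[1-3] = -0.0000 N (tension)
  F[2-3] = +0.0000 N (tension)
  Rx@0 = +679.1000 N
  Ry@0 = +1119.4269 N
  Ry@2 = +205.3531 N

-1425.302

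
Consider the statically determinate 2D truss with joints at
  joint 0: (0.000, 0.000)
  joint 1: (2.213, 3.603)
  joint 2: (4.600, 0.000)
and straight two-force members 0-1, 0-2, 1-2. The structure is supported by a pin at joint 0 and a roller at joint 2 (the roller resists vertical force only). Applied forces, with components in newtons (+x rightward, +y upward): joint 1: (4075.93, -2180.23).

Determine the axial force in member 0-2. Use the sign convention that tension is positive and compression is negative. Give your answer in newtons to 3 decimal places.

2809.940

N=3 nodes, M=3 members, R=3 reactions → 2N=6, M+R=6
member 0 (0-1): L=4.2284, (cx,cy)=(0.5234,0.8521)
member 1 (0-2): L=4.6000, (cx,cy)=(1.0000,0.0000)
member 2 (1-2): L=4.3220, (cx,cy)=(0.5523,-0.8336)
solve A·x = −loads:
  F[0-1] = +2418.9127 N (tension)
  F[0-2] = +2809.9400 N (tension)
  F[1-2] = -5087.7509 N (compression)
  Rx@0 = -4075.9300 N
  Ry@0 = -2061.1667 N
  Ry@2 = +4241.3967 N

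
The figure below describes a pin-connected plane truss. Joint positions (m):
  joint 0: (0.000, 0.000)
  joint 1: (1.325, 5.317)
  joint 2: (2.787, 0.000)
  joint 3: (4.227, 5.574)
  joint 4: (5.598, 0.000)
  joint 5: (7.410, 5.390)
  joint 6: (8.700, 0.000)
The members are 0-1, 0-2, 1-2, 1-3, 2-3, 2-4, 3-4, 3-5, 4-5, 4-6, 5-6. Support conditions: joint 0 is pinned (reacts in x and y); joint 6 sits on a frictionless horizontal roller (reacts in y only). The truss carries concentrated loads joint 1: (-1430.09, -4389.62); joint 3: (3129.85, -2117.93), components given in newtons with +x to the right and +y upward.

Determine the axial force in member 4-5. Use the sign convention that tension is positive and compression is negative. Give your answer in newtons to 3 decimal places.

N=7 nodes, M=11 members, R=3 reactions → 2N=14, M+R=14
member 0 (0-1): L=5.4796, (cx,cy)=(0.2418,0.9703)
member 1 (0-2): L=2.7870, (cx,cy)=(1.0000,0.0000)
member 2 (1-2): L=5.5143, (cx,cy)=(0.2651,-0.9642)
member 3 (1-3): L=2.9134, (cx,cy)=(0.9961,0.0882)
member 4 (2-3): L=5.7570, (cx,cy)=(0.2501,0.9682)
member 5 (2-4): L=2.8110, (cx,cy)=(1.0000,0.0000)
member 6 (3-4): L=5.7401, (cx,cy)=(0.2388,-0.9711)
member 7 (3-5): L=3.1883, (cx,cy)=(0.9983,-0.0577)
member 8 (4-5): L=5.6864, (cx,cy)=(0.3187,0.9479)
member 9 (4-6): L=3.1020, (cx,cy)=(1.0000,0.0000)
member 10 (5-6): L=5.5422, (cx,cy)=(0.2328,-0.9725)
solve A·x = −loads:
  F[0-1] = -3791.2362 N (compression)
  F[0-2] = +2616.5021 N (tension)
  F[1-2] = -673.7193 N (compression)
  F[1-3] = +694.6773 N (tension)
  F[2-3] = +670.9368 N (tension)
  F[2-4] = +2270.0594 N (tension)
  F[3-4] = -2818.0640 N (compression)
  F[3-5] = -1599.6458 N (compression)
  F[4-5] = +2886.9986 N (tension)
  F[4-6] = +677.0274 N (tension)
  F[5-6] = -2908.7089 N (compression)
  Rx@0 = -1699.7600 N
  Ry@0 = +3678.7302 N
  Ry@6 = +2828.8198 N

2886.999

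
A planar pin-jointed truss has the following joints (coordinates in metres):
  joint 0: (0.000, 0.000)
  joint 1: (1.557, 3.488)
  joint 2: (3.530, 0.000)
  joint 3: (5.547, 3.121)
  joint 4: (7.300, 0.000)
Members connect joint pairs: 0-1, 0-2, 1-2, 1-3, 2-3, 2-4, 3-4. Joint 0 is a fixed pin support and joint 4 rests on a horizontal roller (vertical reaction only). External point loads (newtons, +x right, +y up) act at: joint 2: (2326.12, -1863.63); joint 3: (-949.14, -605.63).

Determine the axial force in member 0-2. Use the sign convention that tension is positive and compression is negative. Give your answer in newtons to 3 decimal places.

N=5 nodes, M=7 members, R=3 reactions → 2N=10, M+R=10
member 0 (0-1): L=3.8197, (cx,cy)=(0.4076,0.9132)
member 1 (0-2): L=3.5300, (cx,cy)=(1.0000,0.0000)
member 2 (1-2): L=4.0074, (cx,cy)=(0.4923,-0.8704)
member 3 (1-3): L=4.0068, (cx,cy)=(0.9958,-0.0916)
member 4 (2-3): L=3.7160, (cx,cy)=(0.5428,0.8399)
member 5 (2-4): L=3.7700, (cx,cy)=(1.0000,0.0000)
member 6 (3-4): L=3.5796, (cx,cy)=(0.4897,-0.8719)
solve A·x = −loads:
  F[0-1] = -1657.6368 N (compression)
  F[0-2] = +2052.6653 N (tension)
  F[1-2] = +1909.8246 N (tension)
  F[1-3] = -1622.7994 N (compression)
  F[2-3] = +239.7009 N (tension)
  F[2-4] = +536.7325 N (tension)
  F[3-4] = -1096.0047 N (compression)
  Rx@0 = -1376.9800 N
  Ry@0 = +1513.6740 N
  Ry@4 = +955.5860 N

2052.665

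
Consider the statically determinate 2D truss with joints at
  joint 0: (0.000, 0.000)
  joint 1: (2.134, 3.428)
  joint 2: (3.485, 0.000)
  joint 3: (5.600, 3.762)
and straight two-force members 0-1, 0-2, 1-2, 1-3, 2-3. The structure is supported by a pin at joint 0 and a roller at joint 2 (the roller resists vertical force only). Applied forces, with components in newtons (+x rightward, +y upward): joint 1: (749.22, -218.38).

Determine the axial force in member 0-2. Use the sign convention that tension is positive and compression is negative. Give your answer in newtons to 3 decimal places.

343.145

N=4 nodes, M=5 members, R=3 reactions → 2N=8, M+R=8
member 0 (0-1): L=4.0380, (cx,cy)=(0.5285,0.8489)
member 1 (0-2): L=3.4850, (cx,cy)=(1.0000,0.0000)
member 2 (1-2): L=3.6846, (cx,cy)=(0.3667,-0.9304)
member 3 (1-3): L=3.4821, (cx,cy)=(0.9954,0.0959)
member 4 (2-3): L=4.3158, (cx,cy)=(0.4901,0.8717)
solve A·x = −loads:
  F[0-1] = +768.3771 N (tension)
  F[0-2] = +343.1447 N (tension)
  F[1-2] = -935.8668 N (compression)
  F[1-3] = -0.0000 N (compression)
  F[2-3] = +0.0000 N (tension)
  Rx@0 = -749.2200 N
  Ry@0 = -652.3084 N
  Ry@2 = +870.6884 N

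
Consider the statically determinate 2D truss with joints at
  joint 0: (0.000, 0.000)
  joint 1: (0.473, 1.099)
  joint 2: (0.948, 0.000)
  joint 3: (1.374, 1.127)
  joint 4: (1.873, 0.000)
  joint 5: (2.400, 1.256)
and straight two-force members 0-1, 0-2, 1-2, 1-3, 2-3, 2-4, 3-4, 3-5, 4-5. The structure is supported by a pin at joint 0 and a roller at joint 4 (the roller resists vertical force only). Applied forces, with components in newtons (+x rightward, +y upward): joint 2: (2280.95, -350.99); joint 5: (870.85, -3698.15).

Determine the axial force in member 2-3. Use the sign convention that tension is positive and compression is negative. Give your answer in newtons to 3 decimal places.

N=6 nodes, M=9 members, R=3 reactions → 2N=12, M+R=12
member 0 (0-1): L=1.1965, (cx,cy)=(0.3953,0.9185)
member 1 (0-2): L=0.9480, (cx,cy)=(1.0000,0.0000)
member 2 (1-2): L=1.1973, (cx,cy)=(0.3967,-0.9179)
member 3 (1-3): L=0.9014, (cx,cy)=(0.9995,0.0311)
member 4 (2-3): L=1.2048, (cx,cy)=(0.3536,0.9354)
member 5 (2-4): L=0.9250, (cx,cy)=(1.0000,0.0000)
member 6 (3-4): L=1.2325, (cx,cy)=(0.4049,-0.9144)
member 7 (3-5): L=1.0341, (cx,cy)=(0.9922,0.1247)
member 8 (4-5): L=1.3621, (cx,cy)=(0.3869,0.9221)
solve A·x = −loads:
  F[0-1] = +1579.8713 N (tension)
  F[0-2] = +2527.2278 N (tension)
  F[1-2] = -1539.0996 N (compression)
  F[1-3] = +1235.7908 N (tension)
  F[2-3] = +1885.5761 N (tension)
  F[2-4] = -1031.0429 N (compression)
  F[3-4] = -1619.2522 N (compression)
  F[3-5] = +2577.5959 N (tension)
  F[4-5] = -4359.2041 N (compression)
  Rx@0 = -3151.8000 N
  Ry@0 = -1451.1729 N
  Ry@4 = +5500.3129 N

1885.576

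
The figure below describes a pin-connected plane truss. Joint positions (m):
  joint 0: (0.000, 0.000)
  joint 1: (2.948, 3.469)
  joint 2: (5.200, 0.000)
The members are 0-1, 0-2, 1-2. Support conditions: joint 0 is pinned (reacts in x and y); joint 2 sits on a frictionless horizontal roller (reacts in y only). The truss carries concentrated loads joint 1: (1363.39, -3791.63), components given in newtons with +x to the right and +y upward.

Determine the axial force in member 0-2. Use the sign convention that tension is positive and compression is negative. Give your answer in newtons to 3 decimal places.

1985.902

N=3 nodes, M=3 members, R=3 reactions → 2N=6, M+R=6
member 0 (0-1): L=4.5524, (cx,cy)=(0.6476,0.7620)
member 1 (0-2): L=5.2000, (cx,cy)=(1.0000,0.0000)
member 2 (1-2): L=4.1359, (cx,cy)=(0.5445,-0.8388)
solve A·x = −loads:
  F[0-1] = -961.3118 N (compression)
  F[0-2] = +1985.9024 N (tension)
  F[1-2] = -3647.1780 N (compression)
  Rx@0 = -1363.3900 N
  Ry@0 = +732.5290 N
  Ry@2 = +3059.1010 N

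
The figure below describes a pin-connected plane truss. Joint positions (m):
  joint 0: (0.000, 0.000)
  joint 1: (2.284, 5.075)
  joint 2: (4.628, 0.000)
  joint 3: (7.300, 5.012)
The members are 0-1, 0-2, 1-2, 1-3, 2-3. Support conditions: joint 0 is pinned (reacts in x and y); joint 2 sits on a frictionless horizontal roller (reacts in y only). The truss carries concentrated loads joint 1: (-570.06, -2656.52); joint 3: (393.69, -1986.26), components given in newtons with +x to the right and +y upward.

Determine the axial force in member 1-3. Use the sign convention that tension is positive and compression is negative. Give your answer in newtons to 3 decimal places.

N=4 nodes, M=5 members, R=3 reactions → 2N=8, M+R=8
member 0 (0-1): L=5.5653, (cx,cy)=(0.4104,0.9119)
member 1 (0-2): L=4.6280, (cx,cy)=(1.0000,0.0000)
member 2 (1-2): L=5.5902, (cx,cy)=(0.4193,-0.9078)
member 3 (1-3): L=5.0164, (cx,cy)=(0.9999,-0.0126)
member 4 (2-3): L=5.6798, (cx,cy)=(0.4704,0.8824)
solve A·x = −loads:
  F[0-1] = -435.8644 N (compression)
  F[0-2] = +2.5096 N (tension)
  F[1-2] = -2508.3339 N (compression)
  F[1-3] = +1443.0580 N (tension)
  F[2-3] = -2230.3581 N (compression)
  Rx@0 = +176.3700 N
  Ry@0 = +397.4668 N
  Ry@2 = +4245.3132 N

1443.058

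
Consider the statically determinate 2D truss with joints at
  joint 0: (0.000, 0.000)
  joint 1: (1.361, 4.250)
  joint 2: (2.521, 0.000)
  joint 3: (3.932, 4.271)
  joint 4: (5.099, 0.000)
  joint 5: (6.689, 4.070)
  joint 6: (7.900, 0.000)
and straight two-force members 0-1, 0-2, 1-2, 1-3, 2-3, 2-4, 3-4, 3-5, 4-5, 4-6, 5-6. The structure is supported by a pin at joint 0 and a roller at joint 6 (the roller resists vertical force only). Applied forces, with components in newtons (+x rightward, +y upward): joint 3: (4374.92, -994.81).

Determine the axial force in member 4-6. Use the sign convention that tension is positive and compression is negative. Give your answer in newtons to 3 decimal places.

851.081

N=7 nodes, M=11 members, R=3 reactions → 2N=14, M+R=14
member 0 (0-1): L=4.4626, (cx,cy)=(0.3050,0.9524)
member 1 (0-2): L=2.5210, (cx,cy)=(1.0000,0.0000)
member 2 (1-2): L=4.4055, (cx,cy)=(0.2633,-0.9647)
member 3 (1-3): L=2.5711, (cx,cy)=(1.0000,0.0082)
member 4 (2-3): L=4.4980, (cx,cy)=(0.3137,0.9495)
member 5 (2-4): L=2.5780, (cx,cy)=(1.0000,0.0000)
member 6 (3-4): L=4.4276, (cx,cy)=(0.2636,-0.9646)
member 7 (3-5): L=2.7643, (cx,cy)=(0.9974,-0.0727)
member 8 (4-5): L=4.3696, (cx,cy)=(0.3639,0.9314)
member 9 (4-6): L=2.8010, (cx,cy)=(1.0000,0.0000)
member 10 (5-6): L=4.2463, (cx,cy)=(0.2852,-0.9585)
solve A·x = −loads:
  F[0-1] = +1958.8768 N (tension)
  F[0-2] = +3777.5037 N (tension)
  F[1-2] = -1924.4464 N (compression)
  F[1-3] = +1104.1781 N (tension)
  F[2-3] = +1955.2260 N (tension)
  F[2-4] = +2657.4396 N (tension)
  F[3-4] = -2820.5617 N (compression)
  F[3-5] = -1919.0871 N (compression)
  F[4-5] = +2921.0765 N (tension)
  F[4-6] = +851.0813 N (tension)
  F[5-6] = -2984.2959 N (compression)
  Rx@0 = -4374.9200 N
  Ry@0 = -1865.5541 N
  Ry@6 = +2860.3641 N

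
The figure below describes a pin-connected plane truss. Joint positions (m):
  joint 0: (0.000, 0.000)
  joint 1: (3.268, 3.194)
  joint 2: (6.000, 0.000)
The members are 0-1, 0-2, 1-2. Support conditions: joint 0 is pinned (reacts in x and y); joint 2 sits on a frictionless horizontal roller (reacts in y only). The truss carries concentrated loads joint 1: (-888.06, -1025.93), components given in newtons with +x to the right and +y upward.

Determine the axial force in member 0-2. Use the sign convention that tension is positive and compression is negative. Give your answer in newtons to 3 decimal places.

73.600

N=3 nodes, M=3 members, R=3 reactions → 2N=6, M+R=6
member 0 (0-1): L=4.5696, (cx,cy)=(0.7152,0.6990)
member 1 (0-2): L=6.0000, (cx,cy)=(1.0000,0.0000)
member 2 (1-2): L=4.2030, (cx,cy)=(0.6500,-0.7599)
solve A·x = −loads:
  F[0-1] = -1344.6827 N (compression)
  F[0-2] = +73.5997 N (tension)
  F[1-2] = -113.2291 N (compression)
  Rx@0 = +888.0600 N
  Ry@0 = +939.8841 N
  Ry@2 = +86.0459 N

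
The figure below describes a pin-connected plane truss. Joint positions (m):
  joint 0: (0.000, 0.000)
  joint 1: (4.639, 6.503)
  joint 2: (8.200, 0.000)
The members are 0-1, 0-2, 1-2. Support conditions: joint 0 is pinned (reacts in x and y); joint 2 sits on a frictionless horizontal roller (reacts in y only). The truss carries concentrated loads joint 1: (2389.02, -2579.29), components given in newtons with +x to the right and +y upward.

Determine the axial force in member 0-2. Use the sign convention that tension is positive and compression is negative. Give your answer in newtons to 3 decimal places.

1836.516

N=3 nodes, M=3 members, R=3 reactions → 2N=6, M+R=6
member 0 (0-1): L=7.9881, (cx,cy)=(0.5807,0.8141)
member 1 (0-2): L=8.2000, (cx,cy)=(1.0000,0.0000)
member 2 (1-2): L=7.4142, (cx,cy)=(0.4803,-0.8771)
solve A·x = −loads:
  F[0-1] = +951.3775 N (tension)
  F[0-2] = +1836.5164 N (tension)
  F[1-2] = -3823.7072 N (compression)
  Rx@0 = -2389.0200 N
  Ry@0 = -774.5055 N
  Ry@2 = +3353.7955 N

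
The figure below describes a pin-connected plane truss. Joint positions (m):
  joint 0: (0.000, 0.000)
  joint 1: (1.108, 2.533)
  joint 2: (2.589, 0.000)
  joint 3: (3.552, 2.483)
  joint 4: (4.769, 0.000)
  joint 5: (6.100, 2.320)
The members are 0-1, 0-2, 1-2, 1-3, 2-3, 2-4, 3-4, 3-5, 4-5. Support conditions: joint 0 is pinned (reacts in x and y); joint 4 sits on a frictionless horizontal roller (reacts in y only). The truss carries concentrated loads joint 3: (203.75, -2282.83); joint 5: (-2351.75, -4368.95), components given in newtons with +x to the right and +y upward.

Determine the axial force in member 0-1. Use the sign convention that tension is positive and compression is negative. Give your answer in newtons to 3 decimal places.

N=6 nodes, M=9 members, R=3 reactions → 2N=12, M+R=12
member 0 (0-1): L=2.7647, (cx,cy)=(0.4008,0.9162)
member 1 (0-2): L=2.5890, (cx,cy)=(1.0000,0.0000)
member 2 (1-2): L=2.9342, (cx,cy)=(0.5047,-0.8633)
member 3 (1-3): L=2.4445, (cx,cy)=(0.9998,-0.0205)
member 4 (2-3): L=2.6632, (cx,cy)=(0.3616,0.9323)
member 5 (2-4): L=2.1800, (cx,cy)=(1.0000,0.0000)
member 6 (3-4): L=2.7652, (cx,cy)=(0.4401,-0.8979)
member 7 (3-5): L=2.5532, (cx,cy)=(0.9980,-0.0638)
member 8 (4-5): L=2.6747, (cx,cy)=(0.4976,0.8674)
solve A·x = −loads:
  F[0-1] = -437.8944 N (compression)
  F[0-2] = -1972.5086 N (compression)
  F[1-2] = +474.5688 N (tension)
  F[1-3] = -415.1119 N (compression)
  F[2-3] = -439.4146 N (compression)
  F[2-4] = -1574.0850 N (compression)
  F[3-4] = -2106.1332 N (compression)
  F[3-5] = +149.5736 N (tension)
  F[4-5] = -5025.8801 N (compression)
  Rx@0 = +2148.0000 N
  Ry@0 = +401.1911 N
  Ry@4 = +6250.5889 N

-437.894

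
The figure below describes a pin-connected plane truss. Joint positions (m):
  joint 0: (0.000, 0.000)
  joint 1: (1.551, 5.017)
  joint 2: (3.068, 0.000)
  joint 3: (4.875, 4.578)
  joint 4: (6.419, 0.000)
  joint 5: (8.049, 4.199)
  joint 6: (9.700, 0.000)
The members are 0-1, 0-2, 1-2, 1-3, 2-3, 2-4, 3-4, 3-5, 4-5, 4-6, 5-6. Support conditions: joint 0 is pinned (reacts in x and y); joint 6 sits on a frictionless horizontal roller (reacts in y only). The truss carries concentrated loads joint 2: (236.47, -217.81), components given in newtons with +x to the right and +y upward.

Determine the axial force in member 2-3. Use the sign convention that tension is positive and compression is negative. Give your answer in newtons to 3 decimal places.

N=7 nodes, M=11 members, R=3 reactions → 2N=14, M+R=14
member 0 (0-1): L=5.2513, (cx,cy)=(0.2954,0.9554)
member 1 (0-2): L=3.0680, (cx,cy)=(1.0000,0.0000)
member 2 (1-2): L=5.2413, (cx,cy)=(0.2894,-0.9572)
member 3 (1-3): L=3.3529, (cx,cy)=(0.9914,-0.1309)
member 4 (2-3): L=4.9217, (cx,cy)=(0.3671,0.9302)
member 5 (2-4): L=3.3510, (cx,cy)=(1.0000,0.0000)
member 6 (3-4): L=4.8314, (cx,cy)=(0.3196,-0.9476)
member 7 (3-5): L=3.1965, (cx,cy)=(0.9929,-0.1186)
member 8 (4-5): L=4.5043, (cx,cy)=(0.3619,0.9322)
member 9 (4-6): L=3.2810, (cx,cy)=(1.0000,0.0000)
member 10 (5-6): L=4.5119, (cx,cy)=(0.3659,-0.9306)
solve A·x = −loads:
  F[0-1] = -155.8731 N (compression)
  F[0-2] = +282.5082 N (tension)
  F[1-2] = +168.6657 N (tension)
  F[1-3] = -95.6788 N (compression)
  F[2-3] = +60.5951 N (tension)
  F[2-4] = +72.6077 N (tension)
  F[3-4] = -66.2205 N (compression)
  F[3-5] = -51.8105 N (compression)
  F[4-5] = +67.3098 N (tension)
  F[4-6] = +27.0871 N (tension)
  F[5-6] = -74.0247 N (compression)
  Rx@0 = -236.4700 N
  Ry@0 = +148.9192 N
  Ry@6 = +68.8908 N

60.595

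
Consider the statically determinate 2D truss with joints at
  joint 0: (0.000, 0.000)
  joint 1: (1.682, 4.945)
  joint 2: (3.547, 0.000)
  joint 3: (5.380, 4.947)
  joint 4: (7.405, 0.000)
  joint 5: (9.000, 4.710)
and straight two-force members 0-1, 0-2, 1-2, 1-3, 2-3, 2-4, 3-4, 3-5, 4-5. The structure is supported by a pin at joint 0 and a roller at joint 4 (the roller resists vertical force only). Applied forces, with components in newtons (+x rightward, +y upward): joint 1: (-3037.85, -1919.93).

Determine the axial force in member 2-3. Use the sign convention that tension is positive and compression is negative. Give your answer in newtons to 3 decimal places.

N=6 nodes, M=9 members, R=3 reactions → 2N=12, M+R=12
member 0 (0-1): L=5.2232, (cx,cy)=(0.3220,0.9467)
member 1 (0-2): L=3.5470, (cx,cy)=(1.0000,0.0000)
member 2 (1-2): L=5.2850, (cx,cy)=(0.3529,-0.9357)
member 3 (1-3): L=3.6980, (cx,cy)=(1.0000,0.0005)
member 4 (2-3): L=5.2757, (cx,cy)=(0.3474,0.9377)
member 5 (2-4): L=3.8580, (cx,cy)=(1.0000,0.0000)
member 6 (3-4): L=5.3454, (cx,cy)=(0.3788,-0.9255)
member 7 (3-5): L=3.6277, (cx,cy)=(0.9979,-0.0653)
member 8 (4-5): L=4.9727, (cx,cy)=(0.3207,0.9472)
solve A·x = −loads:
  F[0-1] = -3710.1125 N (compression)
  F[0-2] = -1843.1090 N (compression)
  F[1-2] = +1702.7686 N (tension)
  F[1-3] = +1242.2270 N (tension)
  F[2-3] = -1699.0747 N (compression)
  F[2-4] = -651.8935 N (compression)
  F[3-4] = +1720.8098 N (tension)
  F[3-5] = +0.0000 N (tension)
  F[4-5] = -0.0000 N (compression)
  Rx@0 = +3037.8500 N
  Ry@0 = +3512.4818 N
  Ry@4 = -1592.5518 N

-1699.075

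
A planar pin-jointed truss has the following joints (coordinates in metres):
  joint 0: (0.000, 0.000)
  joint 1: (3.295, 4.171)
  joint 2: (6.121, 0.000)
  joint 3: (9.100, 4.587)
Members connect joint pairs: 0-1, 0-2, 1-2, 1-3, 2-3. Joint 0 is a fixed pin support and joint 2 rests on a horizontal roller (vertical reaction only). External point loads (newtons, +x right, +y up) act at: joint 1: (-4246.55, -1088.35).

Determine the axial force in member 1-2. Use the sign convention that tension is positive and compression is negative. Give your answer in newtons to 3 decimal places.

2787.662

N=4 nodes, M=5 members, R=3 reactions → 2N=8, M+R=8
member 0 (0-1): L=5.3155, (cx,cy)=(0.6199,0.7847)
member 1 (0-2): L=6.1210, (cx,cy)=(1.0000,0.0000)
member 2 (1-2): L=5.0382, (cx,cy)=(0.5609,-0.8279)
member 3 (1-3): L=5.8199, (cx,cy)=(0.9974,0.0715)
member 4 (2-3): L=5.4695, (cx,cy)=(0.5447,0.8387)
solve A·x = −loads:
  F[0-1] = -4328.0566 N (compression)
  F[0-2] = -1563.6386 N (compression)
  F[1-2] = +2787.6620 N (tension)
  F[1-3] = +0.0000 N (tension)
  F[2-3] = +0.0000 N (tension)
  Rx@0 = +4246.5500 N
  Ry@0 = +3396.1832 N
  Ry@2 = -2307.8332 N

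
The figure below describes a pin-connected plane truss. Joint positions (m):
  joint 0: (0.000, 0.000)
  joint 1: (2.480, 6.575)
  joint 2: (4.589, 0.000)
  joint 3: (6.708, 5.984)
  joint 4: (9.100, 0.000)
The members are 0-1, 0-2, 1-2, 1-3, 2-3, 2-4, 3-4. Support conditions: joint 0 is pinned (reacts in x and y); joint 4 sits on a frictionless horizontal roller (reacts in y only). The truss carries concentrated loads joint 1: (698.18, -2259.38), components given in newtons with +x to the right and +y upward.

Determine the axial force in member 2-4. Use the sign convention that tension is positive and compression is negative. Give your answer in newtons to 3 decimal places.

447.779

N=5 nodes, M=7 members, R=3 reactions → 2N=10, M+R=10
member 0 (0-1): L=7.0272, (cx,cy)=(0.3529,0.9357)
member 1 (0-2): L=4.5890, (cx,cy)=(1.0000,0.0000)
member 2 (1-2): L=6.9050, (cx,cy)=(0.3054,-0.9522)
member 3 (1-3): L=4.2691, (cx,cy)=(0.9904,-0.1384)
member 4 (2-3): L=6.3481, (cx,cy)=(0.3338,0.9426)
member 5 (2-4): L=4.5110, (cx,cy)=(1.0000,0.0000)
member 6 (3-4): L=6.4444, (cx,cy)=(0.3712,-0.9286)
solve A·x = −loads:
  F[0-1] = -1217.5243 N (compression)
  F[0-2] = +1127.8641 N (tension)
  F[1-2] = -1058.2969 N (compression)
  F[1-3] = -812.4486 N (compression)
  F[2-3] = +1069.0410 N (tension)
  F[2-4] = +447.7794 N (tension)
  F[3-4] = -1206.3783 N (compression)
  Rx@0 = -698.1800 N
  Ry@0 = +1139.1826 N
  Ry@4 = +1120.1974 N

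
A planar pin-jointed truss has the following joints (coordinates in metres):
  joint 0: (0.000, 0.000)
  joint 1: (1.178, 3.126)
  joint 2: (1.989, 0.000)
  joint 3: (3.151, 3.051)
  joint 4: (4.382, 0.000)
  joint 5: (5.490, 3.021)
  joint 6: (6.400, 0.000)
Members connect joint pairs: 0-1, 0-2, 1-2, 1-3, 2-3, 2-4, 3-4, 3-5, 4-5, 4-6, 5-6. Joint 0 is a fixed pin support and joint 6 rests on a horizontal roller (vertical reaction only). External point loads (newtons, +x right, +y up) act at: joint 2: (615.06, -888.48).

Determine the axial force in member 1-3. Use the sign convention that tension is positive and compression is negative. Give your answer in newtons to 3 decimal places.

N=7 nodes, M=11 members, R=3 reactions → 2N=14, M+R=14
member 0 (0-1): L=3.3406, (cx,cy)=(0.3526,0.9358)
member 1 (0-2): L=1.9890, (cx,cy)=(1.0000,0.0000)
member 2 (1-2): L=3.2295, (cx,cy)=(0.2511,-0.9680)
member 3 (1-3): L=1.9744, (cx,cy)=(0.9993,-0.0380)
member 4 (2-3): L=3.2648, (cx,cy)=(0.3559,0.9345)
member 5 (2-4): L=2.3930, (cx,cy)=(1.0000,0.0000)
member 6 (3-4): L=3.2900, (cx,cy)=(0.3742,-0.9274)
member 7 (3-5): L=2.3392, (cx,cy)=(0.9999,-0.0128)
member 8 (4-5): L=3.2178, (cx,cy)=(0.3443,0.9388)
member 9 (4-6): L=2.0180, (cx,cy)=(1.0000,0.0000)
member 10 (5-6): L=3.1551, (cx,cy)=(0.2884,-0.9575)
solve A·x = −loads:
  F[0-1] = -654.3940 N (compression)
  F[0-2] = +845.8203 N (tension)
  F[1-2] = +648.0834 N (tension)
  F[1-3] = -393.7934 N (compression)
  F[2-3] = +279.4646 N (tension)
  F[2-4] = +294.0424 N (tension)
  F[3-4] = -295.2120 N (compression)
  F[3-5] = -183.5991 N (compression)
  F[4-5] = +291.6008 N (tension)
  F[4-6] = +83.1751 N (tension)
  F[5-6] = -288.3782 N (compression)
  Rx@0 = -615.0600 N
  Ry@0 = +612.3571 N
  Ry@6 = +276.1229 N

-393.793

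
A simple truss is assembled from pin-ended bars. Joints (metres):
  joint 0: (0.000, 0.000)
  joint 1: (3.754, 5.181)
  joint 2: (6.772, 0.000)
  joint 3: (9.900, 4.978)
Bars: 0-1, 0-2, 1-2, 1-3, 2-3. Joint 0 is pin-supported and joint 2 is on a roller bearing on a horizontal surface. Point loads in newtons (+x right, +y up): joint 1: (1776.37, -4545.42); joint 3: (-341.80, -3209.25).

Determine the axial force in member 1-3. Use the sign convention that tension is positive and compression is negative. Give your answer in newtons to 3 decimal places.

N=4 nodes, M=5 members, R=3 reactions → 2N=8, M+R=8
member 0 (0-1): L=6.3981, (cx,cy)=(0.5867,0.8098)
member 1 (0-2): L=6.7720, (cx,cy)=(1.0000,0.0000)
member 2 (1-2): L=5.9959, (cx,cy)=(0.5033,-0.8641)
member 3 (1-3): L=6.1494, (cx,cy)=(0.9995,-0.0330)
member 4 (2-3): L=5.8792, (cx,cy)=(0.5320,0.8467)
solve A·x = −loads:
  F[0-1] = +697.0255 N (tension)
  F[0-2] = +1025.5975 N (tension)
  F[1-2] = -5976.3027 N (compression)
  F[1-3] = +1641.6218 N (tension)
  F[2-3] = -3726.2314 N (compression)
  Rx@0 = -1434.5700 N
  Ry@0 = -564.4343 N
  Ry@2 = +8319.1043 N

1641.622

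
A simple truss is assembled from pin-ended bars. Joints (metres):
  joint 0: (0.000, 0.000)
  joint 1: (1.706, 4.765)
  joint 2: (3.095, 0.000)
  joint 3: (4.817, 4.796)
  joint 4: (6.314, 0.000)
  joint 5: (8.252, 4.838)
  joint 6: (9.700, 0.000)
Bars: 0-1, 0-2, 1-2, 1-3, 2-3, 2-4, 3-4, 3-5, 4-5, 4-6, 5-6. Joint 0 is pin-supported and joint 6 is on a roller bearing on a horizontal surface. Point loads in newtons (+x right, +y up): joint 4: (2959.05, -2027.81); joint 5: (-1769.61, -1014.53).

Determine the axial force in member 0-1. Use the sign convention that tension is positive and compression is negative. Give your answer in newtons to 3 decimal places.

-1850.192

N=7 nodes, M=11 members, R=3 reactions → 2N=14, M+R=14
member 0 (0-1): L=5.0612, (cx,cy)=(0.3371,0.9415)
member 1 (0-2): L=3.0950, (cx,cy)=(1.0000,0.0000)
member 2 (1-2): L=4.9633, (cx,cy)=(0.2799,-0.9600)
member 3 (1-3): L=3.1112, (cx,cy)=(1.0000,0.0100)
member 4 (2-3): L=5.0958, (cx,cy)=(0.3379,0.9412)
member 5 (2-4): L=3.2190, (cx,cy)=(1.0000,0.0000)
member 6 (3-4): L=5.0242, (cx,cy)=(0.2980,-0.9546)
member 7 (3-5): L=3.4353, (cx,cy)=(0.9999,0.0122)
member 8 (4-5): L=5.2117, (cx,cy)=(0.3719,0.9283)
member 9 (4-6): L=3.3860, (cx,cy)=(1.0000,0.0000)
member 10 (5-6): L=5.0500, (cx,cy)=(0.2867,-0.9580)
solve A·x = −loads:
  F[0-1] = -1850.1924 N (compression)
  F[0-2] = +1813.0932 N (tension)
  F[1-2] = +1802.7045 N (tension)
  F[1-3] = -1128.2014 N (compression)
  F[2-3] = -1838.8489 N (compression)
  F[2-4] = +2938.9824 N (tension)
  F[3-4] = +1795.5369 N (tension)
  F[3-5] = -2284.7071 N (compression)
  F[4-5] = +338.0706 N (tension)
  F[4-6] = +389.2135 N (tension)
  F[5-6] = -1357.4210 N (compression)
  Rx@0 = -1189.4400 N
  Ry@0 = +1741.9152 N
  Ry@6 = +1300.4248 N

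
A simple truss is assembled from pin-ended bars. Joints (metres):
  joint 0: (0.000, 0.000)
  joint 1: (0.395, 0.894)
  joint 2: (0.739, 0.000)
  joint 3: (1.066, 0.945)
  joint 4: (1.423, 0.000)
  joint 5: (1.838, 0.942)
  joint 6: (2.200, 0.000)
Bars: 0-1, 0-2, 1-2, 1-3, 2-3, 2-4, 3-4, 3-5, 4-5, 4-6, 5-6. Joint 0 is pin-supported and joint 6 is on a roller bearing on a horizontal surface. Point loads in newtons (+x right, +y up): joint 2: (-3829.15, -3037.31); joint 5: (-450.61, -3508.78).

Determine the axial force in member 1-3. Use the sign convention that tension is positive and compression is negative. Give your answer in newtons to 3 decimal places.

-2245.068

N=7 nodes, M=11 members, R=3 reactions → 2N=14, M+R=14
member 0 (0-1): L=0.9774, (cx,cy)=(0.4041,0.9147)
member 1 (0-2): L=0.7390, (cx,cy)=(1.0000,0.0000)
member 2 (1-2): L=0.9579, (cx,cy)=(0.3591,-0.9333)
member 3 (1-3): L=0.6729, (cx,cy)=(0.9971,0.0758)
member 4 (2-3): L=1.0000, (cx,cy)=(0.3270,0.9450)
member 5 (2-4): L=0.6840, (cx,cy)=(1.0000,0.0000)
member 6 (3-4): L=1.0102, (cx,cy)=(0.3534,-0.9355)
member 7 (3-5): L=0.7720, (cx,cy)=(1.0000,-0.0039)
member 8 (4-5): L=1.0294, (cx,cy)=(0.4032,0.9151)
member 9 (4-6): L=0.7770, (cx,cy)=(1.0000,0.0000)
member 10 (5-6): L=1.0092, (cx,cy)=(0.3587,-0.9334)
solve A·x = −loads:
  F[0-1] = -3047.2951 N (compression)
  F[0-2] = -3048.2142 N (compression)
  F[1-2] = +2804.2666 N (tension)
  F[1-3] = -2245.0680 N (compression)
  F[2-3] = +444.5517 N (tension)
  F[2-4] = +1642.6295 N (tension)
  F[3-4] = -258.8901 N (compression)
  F[3-5] = -2001.7627 N (compression)
  F[4-5] = +264.6452 N (tension)
  F[4-6] = +1444.4427 N (tension)
  F[5-6] = -4026.7314 N (compression)
  Rx@0 = +4279.7600 N
  Ry@0 = +2787.3468 N
  Ry@6 = +3758.7432 N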